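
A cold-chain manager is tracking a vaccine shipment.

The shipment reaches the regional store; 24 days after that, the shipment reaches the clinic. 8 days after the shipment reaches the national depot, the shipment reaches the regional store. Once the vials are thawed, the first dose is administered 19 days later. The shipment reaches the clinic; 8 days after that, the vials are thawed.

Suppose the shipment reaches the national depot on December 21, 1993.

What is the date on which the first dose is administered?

The shipment reaches the national depot: Dec 21, 1993.
The shipment reaches the regional store: Dec 21, 1993 + 8 days = Dec 29, 1993.
The shipment reaches the clinic: Dec 29, 1993 + 24 days = Jan 22, 1994.
The vials are thawed: Jan 22, 1994 + 8 days = Jan 30, 1994.
The first dose is administered: Jan 30, 1994 + 19 days = Feb 18, 1994.

February 18, 1994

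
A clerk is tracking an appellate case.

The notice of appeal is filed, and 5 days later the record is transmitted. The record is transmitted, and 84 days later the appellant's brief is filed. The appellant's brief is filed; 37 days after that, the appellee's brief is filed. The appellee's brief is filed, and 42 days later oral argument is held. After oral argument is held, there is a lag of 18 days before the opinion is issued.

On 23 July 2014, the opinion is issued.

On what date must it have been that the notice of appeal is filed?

18 January 2014

The opinion is issued: Jul 23, 2014.
Oral argument is held: Jul 23, 2014 − 18 days = Jul 5, 2014.
The appellee's brief is filed: Jul 5, 2014 − 42 days = May 24, 2014.
The appellant's brief is filed: May 24, 2014 − 37 days = Apr 17, 2014.
The record is transmitted: Apr 17, 2014 − 84 days = Jan 23, 2014.
The notice of appeal is filed: Jan 23, 2014 − 5 days = Jan 18, 2014.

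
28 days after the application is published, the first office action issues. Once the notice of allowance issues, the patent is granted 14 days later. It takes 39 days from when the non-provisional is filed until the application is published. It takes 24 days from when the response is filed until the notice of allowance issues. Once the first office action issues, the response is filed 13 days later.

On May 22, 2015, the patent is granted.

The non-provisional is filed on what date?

Jan 24, 2015

The patent is granted: May 22, 2015.
The notice of allowance issues: May 22, 2015 − 14 days = May 8, 2015.
The response is filed: May 8, 2015 − 24 days = Apr 14, 2015.
The first office action issues: Apr 14, 2015 − 13 days = Apr 1, 2015.
The application is published: Apr 1, 2015 − 28 days = Mar 4, 2015.
The non-provisional is filed: Mar 4, 2015 − 39 days = Jan 24, 2015.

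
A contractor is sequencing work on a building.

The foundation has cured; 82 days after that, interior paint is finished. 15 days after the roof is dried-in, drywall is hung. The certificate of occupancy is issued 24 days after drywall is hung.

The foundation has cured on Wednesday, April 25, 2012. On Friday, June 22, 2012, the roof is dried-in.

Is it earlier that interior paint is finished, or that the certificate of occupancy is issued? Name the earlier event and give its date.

Interior paint is finished — Monday, July 16, 2012

The foundation has cured: Apr 25, 2012.
Interior paint is finished: Apr 25, 2012 + 82 days = Jul 16, 2012.
The roof is dried-in: Jun 22, 2012.
Drywall is hung: Jun 22, 2012 + 15 days = Jul 7, 2012.
The certificate of occupancy is issued: Jul 7, 2012 + 24 days = Jul 31, 2012.
Comparing: interior paint is finished on Jul 16, 2012 vs the certificate of occupancy is issued on Jul 31, 2012. Earlier: interior paint is finished.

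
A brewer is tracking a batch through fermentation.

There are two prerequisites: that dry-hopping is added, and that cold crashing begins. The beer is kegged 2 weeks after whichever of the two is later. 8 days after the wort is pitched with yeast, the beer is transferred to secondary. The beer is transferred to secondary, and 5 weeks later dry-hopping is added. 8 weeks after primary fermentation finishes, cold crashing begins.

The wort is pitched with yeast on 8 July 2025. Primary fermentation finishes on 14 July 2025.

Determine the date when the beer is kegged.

The wort is pitched with yeast: Jul 8, 2025.
The beer is transferred to secondary: Jul 8, 2025 + 8 days = Jul 16, 2025.
Dry-hopping is added: Jul 16, 2025 + 5 weeks = Aug 20, 2025.
Primary fermentation finishes: Jul 14, 2025.
Cold crashing begins: Jul 14, 2025 + 8 weeks = Sep 8, 2025.
Both prerequisites met — dry-hopping is added (Aug 20, 2025), cold crashing begins (Sep 8, 2025); the later is Sep 8, 2025.
The beer is kegged: Sep 8, 2025 + 2 weeks = Sep 22, 2025.

22 September 2025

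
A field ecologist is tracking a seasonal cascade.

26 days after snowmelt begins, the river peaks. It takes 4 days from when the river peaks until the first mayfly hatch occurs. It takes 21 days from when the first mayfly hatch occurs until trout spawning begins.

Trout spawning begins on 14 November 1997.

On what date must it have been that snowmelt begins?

Trout spawning begins: Nov 14, 1997.
The first mayfly hatch occurs: Nov 14, 1997 − 21 days = Oct 24, 1997.
The river peaks: Oct 24, 1997 − 4 days = Oct 20, 1997.
Snowmelt begins: Oct 20, 1997 − 26 days = Sep 24, 1997.

24 September 1997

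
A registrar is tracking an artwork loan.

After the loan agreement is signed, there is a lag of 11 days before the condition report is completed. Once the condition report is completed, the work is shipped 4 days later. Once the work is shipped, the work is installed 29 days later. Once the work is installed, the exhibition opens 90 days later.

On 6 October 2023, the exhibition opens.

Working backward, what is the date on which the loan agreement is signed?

The exhibition opens: Oct 6, 2023.
The work is installed: Oct 6, 2023 − 90 days = Jul 8, 2023.
The work is shipped: Jul 8, 2023 − 29 days = Jun 9, 2023.
The condition report is completed: Jun 9, 2023 − 4 days = Jun 5, 2023.
The loan agreement is signed: Jun 5, 2023 − 11 days = May 25, 2023.

25 May 2023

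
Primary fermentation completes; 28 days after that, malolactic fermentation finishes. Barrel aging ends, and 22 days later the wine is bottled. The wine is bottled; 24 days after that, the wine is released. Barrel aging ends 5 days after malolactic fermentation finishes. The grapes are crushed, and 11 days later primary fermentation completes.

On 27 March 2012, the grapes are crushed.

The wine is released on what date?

The grapes are crushed: Mar 27, 2012.
Primary fermentation completes: Mar 27, 2012 + 11 days = Apr 7, 2012.
Malolactic fermentation finishes: Apr 7, 2012 + 28 days = May 5, 2012.
Barrel aging ends: May 5, 2012 + 5 days = May 10, 2012.
The wine is bottled: May 10, 2012 + 22 days = Jun 1, 2012.
The wine is released: Jun 1, 2012 + 24 days = Jun 25, 2012.

25 June 2012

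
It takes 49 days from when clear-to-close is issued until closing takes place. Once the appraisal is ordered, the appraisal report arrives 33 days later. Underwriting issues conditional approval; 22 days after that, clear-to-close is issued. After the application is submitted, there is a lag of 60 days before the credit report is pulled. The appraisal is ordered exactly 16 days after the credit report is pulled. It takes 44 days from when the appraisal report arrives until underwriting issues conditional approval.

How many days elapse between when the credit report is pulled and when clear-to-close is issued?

Causal path: the credit report is pulled → the appraisal is ordered → the appraisal report arrives → underwriting issues conditional approval → clear-to-close is issued.
Total delay along the path: 16 + 33 + 44 + 22 = 115 days.

115 days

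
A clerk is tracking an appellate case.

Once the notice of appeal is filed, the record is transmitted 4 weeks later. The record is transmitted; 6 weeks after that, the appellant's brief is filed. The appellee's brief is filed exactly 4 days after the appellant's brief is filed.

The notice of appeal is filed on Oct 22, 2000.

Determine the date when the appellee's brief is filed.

The notice of appeal is filed: Oct 22, 2000.
The record is transmitted: Oct 22, 2000 + 4 weeks = Nov 19, 2000.
The appellant's brief is filed: Nov 19, 2000 + 6 weeks = Dec 31, 2000.
The appellee's brief is filed: Dec 31, 2000 + 4 days = Jan 4, 2001.

Jan 4, 2001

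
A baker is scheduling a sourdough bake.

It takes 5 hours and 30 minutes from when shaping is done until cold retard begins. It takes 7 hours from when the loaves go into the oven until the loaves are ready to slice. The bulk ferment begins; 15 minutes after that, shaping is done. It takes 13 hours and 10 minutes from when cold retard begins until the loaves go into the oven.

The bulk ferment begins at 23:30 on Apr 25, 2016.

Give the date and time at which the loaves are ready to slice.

The bulk ferment begins: 23:30 Apr 25, 2016.
Shaping is done: 23:30 Apr 25, 2016 + 15m = 23:45 Apr 25, 2016.
Cold retard begins: 23:45 Apr 25, 2016 + 5h30m = 05:15 Apr 26, 2016.
The loaves go into the oven: 05:15 Apr 26, 2016 + 13h10m = 18:25 Apr 26, 2016.
The loaves are ready to slice: 18:25 Apr 26, 2016 + 7h = 01:25 Apr 27, 2016.

01:25 on Apr 27, 2016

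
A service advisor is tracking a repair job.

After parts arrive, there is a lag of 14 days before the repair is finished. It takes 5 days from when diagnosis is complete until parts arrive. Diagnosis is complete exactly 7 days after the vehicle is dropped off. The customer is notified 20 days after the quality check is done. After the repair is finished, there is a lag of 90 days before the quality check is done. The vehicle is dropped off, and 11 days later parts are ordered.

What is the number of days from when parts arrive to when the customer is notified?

124 days

Causal path: parts arrive → the repair is finished → the quality check is done → the customer is notified.
Total delay along the path: 14 + 90 + 20 = 124 days.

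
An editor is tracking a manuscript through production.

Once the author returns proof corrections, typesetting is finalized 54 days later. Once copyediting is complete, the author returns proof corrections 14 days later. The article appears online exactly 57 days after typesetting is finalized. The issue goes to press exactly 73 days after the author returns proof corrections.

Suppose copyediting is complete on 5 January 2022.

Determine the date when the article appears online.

10 May 2022

Copyediting is complete: Jan 5, 2022.
The author returns proof corrections: Jan 5, 2022 + 14 days = Jan 19, 2022.
Typesetting is finalized: Jan 19, 2022 + 54 days = Mar 14, 2022.
The article appears online: Mar 14, 2022 + 57 days = May 10, 2022.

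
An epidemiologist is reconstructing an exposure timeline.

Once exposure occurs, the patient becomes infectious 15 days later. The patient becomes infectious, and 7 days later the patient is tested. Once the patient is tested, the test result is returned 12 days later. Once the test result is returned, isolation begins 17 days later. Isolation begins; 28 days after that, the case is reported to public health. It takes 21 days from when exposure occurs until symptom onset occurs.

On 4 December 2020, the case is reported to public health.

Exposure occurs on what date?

The case is reported to public health: Dec 4, 2020.
Isolation begins: Dec 4, 2020 − 28 days = Nov 6, 2020.
The test result is returned: Nov 6, 2020 − 17 days = Oct 20, 2020.
The patient is tested: Oct 20, 2020 − 12 days = Oct 8, 2020.
The patient becomes infectious: Oct 8, 2020 − 7 days = Oct 1, 2020.
Exposure occurs: Oct 1, 2020 − 15 days = Sep 16, 2020.

16 September 2020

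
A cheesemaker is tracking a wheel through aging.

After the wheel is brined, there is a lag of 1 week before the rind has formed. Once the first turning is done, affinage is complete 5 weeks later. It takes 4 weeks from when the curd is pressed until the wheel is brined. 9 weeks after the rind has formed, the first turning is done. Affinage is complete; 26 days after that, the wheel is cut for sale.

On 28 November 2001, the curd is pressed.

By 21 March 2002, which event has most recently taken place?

The first turning is done

The curd is pressed: Nov 28, 2001.
The wheel is brined: Nov 28, 2001 + 4 weeks = Dec 26, 2001.
The rind has formed: Dec 26, 2001 + 1 week = Jan 2, 2002.
The first turning is done: Jan 2, 2002 + 9 weeks = Mar 6, 2002.
Affinage is complete: Mar 6, 2002 + 5 weeks = Apr 10, 2002.
The wheel is cut for sale: Apr 10, 2002 + 26 days = May 6, 2002.
Mar 21, 2002 falls between when the first turning is done (Mar 6, 2002) and when affinage is complete (Apr 10, 2002).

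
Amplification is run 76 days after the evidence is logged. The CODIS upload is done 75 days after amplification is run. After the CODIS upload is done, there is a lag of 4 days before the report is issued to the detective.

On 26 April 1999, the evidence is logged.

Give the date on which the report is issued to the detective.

28 September 1999

The evidence is logged: Apr 26, 1999.
Amplification is run: Apr 26, 1999 + 76 days = Jul 11, 1999.
The CODIS upload is done: Jul 11, 1999 + 75 days = Sep 24, 1999.
The report is issued to the detective: Sep 24, 1999 + 4 days = Sep 28, 1999.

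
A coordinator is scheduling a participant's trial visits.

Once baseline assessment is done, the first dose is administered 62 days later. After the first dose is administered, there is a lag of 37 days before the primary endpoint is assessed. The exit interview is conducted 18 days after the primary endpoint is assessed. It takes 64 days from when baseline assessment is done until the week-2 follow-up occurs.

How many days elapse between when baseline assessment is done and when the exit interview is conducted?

117 days

Causal path: baseline assessment is done → the first dose is administered → the primary endpoint is assessed → the exit interview is conducted.
Total delay along the path: 62 + 37 + 18 = 117 days.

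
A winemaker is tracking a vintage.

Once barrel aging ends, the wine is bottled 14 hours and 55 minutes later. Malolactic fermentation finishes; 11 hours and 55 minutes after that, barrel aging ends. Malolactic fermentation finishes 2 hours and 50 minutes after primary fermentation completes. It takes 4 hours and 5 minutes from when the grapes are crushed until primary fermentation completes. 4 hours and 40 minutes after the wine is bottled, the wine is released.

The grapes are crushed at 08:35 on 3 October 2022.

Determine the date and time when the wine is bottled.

18:20 on 4 October 2022

The grapes are crushed: 08:35 Oct 3, 2022.
Primary fermentation completes: 08:35 Oct 3, 2022 + 4h05m = 12:40 Oct 3, 2022.
Malolactic fermentation finishes: 12:40 Oct 3, 2022 + 2h50m = 15:30 Oct 3, 2022.
Barrel aging ends: 15:30 Oct 3, 2022 + 11h55m = 03:25 Oct 4, 2022.
The wine is bottled: 03:25 Oct 4, 2022 + 14h55m = 18:20 Oct 4, 2022.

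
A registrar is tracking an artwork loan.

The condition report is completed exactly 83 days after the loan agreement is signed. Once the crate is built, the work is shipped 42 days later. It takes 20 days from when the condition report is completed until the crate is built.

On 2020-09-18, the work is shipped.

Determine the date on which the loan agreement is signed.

2020-04-26

The work is shipped: Sep 18, 2020.
The crate is built: Sep 18, 2020 − 42 days = Aug 7, 2020.
The condition report is completed: Aug 7, 2020 − 20 days = Jul 18, 2020.
The loan agreement is signed: Jul 18, 2020 − 83 days = Apr 26, 2020.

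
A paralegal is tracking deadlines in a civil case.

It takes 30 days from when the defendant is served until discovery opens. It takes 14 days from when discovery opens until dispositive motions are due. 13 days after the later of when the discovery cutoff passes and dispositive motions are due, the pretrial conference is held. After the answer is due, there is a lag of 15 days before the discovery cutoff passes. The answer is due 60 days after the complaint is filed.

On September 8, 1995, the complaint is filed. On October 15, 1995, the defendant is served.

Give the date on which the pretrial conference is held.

The complaint is filed: Sep 8, 1995.
The answer is due: Sep 8, 1995 + 60 days = Nov 7, 1995.
The discovery cutoff passes: Nov 7, 1995 + 15 days = Nov 22, 1995.
The defendant is served: Oct 15, 1995.
Discovery opens: Oct 15, 1995 + 30 days = Nov 14, 1995.
Dispositive motions are due: Nov 14, 1995 + 14 days = Nov 28, 1995.
Both prerequisites met — the discovery cutoff passes (Nov 22, 1995), dispositive motions are due (Nov 28, 1995); the later is Nov 28, 1995.
The pretrial conference is held: Nov 28, 1995 + 13 days = Dec 11, 1995.

December 11, 1995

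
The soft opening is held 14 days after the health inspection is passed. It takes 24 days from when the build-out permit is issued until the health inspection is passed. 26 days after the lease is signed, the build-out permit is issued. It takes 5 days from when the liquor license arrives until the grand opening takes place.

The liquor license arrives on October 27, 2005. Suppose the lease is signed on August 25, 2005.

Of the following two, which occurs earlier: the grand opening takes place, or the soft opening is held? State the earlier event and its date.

The liquor license arrives: Oct 27, 2005.
The grand opening takes place: Oct 27, 2005 + 5 days = Nov 1, 2005.
The lease is signed: Aug 25, 2005.
The build-out permit is issued: Aug 25, 2005 + 26 days = Sep 20, 2005.
The health inspection is passed: Sep 20, 2005 + 24 days = Oct 14, 2005.
The soft opening is held: Oct 14, 2005 + 14 days = Oct 28, 2005.
Comparing: the grand opening takes place on Nov 1, 2005 vs the soft opening is held on Oct 28, 2005. Earlier: the soft opening is held.

The soft opening is held — October 28, 2005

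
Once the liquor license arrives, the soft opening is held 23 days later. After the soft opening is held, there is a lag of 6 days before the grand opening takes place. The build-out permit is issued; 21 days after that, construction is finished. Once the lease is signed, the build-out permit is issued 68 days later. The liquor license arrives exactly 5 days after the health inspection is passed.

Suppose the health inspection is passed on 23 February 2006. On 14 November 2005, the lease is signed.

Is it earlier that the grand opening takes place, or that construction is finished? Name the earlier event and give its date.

Construction is finished — 11 February 2006

The health inspection is passed: Feb 23, 2006.
The liquor license arrives: Feb 23, 2006 + 5 days = Feb 28, 2006.
The soft opening is held: Feb 28, 2006 + 23 days = Mar 23, 2006.
The grand opening takes place: Mar 23, 2006 + 6 days = Mar 29, 2006.
The lease is signed: Nov 14, 2005.
The build-out permit is issued: Nov 14, 2005 + 68 days = Jan 21, 2006.
Construction is finished: Jan 21, 2006 + 21 days = Feb 11, 2006.
Comparing: the grand opening takes place on Mar 29, 2006 vs construction is finished on Feb 11, 2006. Earlier: construction is finished.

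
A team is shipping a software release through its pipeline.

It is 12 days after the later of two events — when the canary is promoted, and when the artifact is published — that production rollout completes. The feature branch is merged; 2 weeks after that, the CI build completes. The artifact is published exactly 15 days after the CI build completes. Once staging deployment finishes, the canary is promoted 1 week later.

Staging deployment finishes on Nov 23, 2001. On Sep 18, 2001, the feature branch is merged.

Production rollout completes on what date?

Staging deployment finishes: Nov 23, 2001.
The canary is promoted: Nov 23, 2001 + 1 week = Nov 30, 2001.
The feature branch is merged: Sep 18, 2001.
The CI build completes: Sep 18, 2001 + 2 weeks = Oct 2, 2001.
The artifact is published: Oct 2, 2001 + 15 days = Oct 17, 2001.
Both prerequisites met — the canary is promoted (Nov 30, 2001), the artifact is published (Oct 17, 2001); the later is Nov 30, 2001.
Production rollout completes: Nov 30, 2001 + 12 days = Dec 12, 2001.

Dec 12, 2001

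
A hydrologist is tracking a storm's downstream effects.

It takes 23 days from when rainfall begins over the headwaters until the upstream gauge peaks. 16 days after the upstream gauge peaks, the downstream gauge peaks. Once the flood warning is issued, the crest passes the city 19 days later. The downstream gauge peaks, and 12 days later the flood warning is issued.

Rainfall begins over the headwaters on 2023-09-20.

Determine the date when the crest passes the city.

2023-11-29

Rainfall begins over the headwaters: Sep 20, 2023.
The upstream gauge peaks: Sep 20, 2023 + 23 days = Oct 13, 2023.
The downstream gauge peaks: Oct 13, 2023 + 16 days = Oct 29, 2023.
The flood warning is issued: Oct 29, 2023 + 12 days = Nov 10, 2023.
The crest passes the city: Nov 10, 2023 + 19 days = Nov 29, 2023.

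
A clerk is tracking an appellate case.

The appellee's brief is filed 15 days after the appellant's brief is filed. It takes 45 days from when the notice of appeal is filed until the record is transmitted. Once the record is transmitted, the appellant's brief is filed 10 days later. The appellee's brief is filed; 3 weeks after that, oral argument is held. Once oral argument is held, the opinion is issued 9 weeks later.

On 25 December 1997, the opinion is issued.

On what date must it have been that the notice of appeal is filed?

The opinion is issued: Dec 25, 1997.
Oral argument is held: Dec 25, 1997 − 9 weeks = Oct 23, 1997.
The appellee's brief is filed: Oct 23, 1997 − 3 weeks = Oct 2, 1997.
The appellant's brief is filed: Oct 2, 1997 − 15 days = Sep 17, 1997.
The record is transmitted: Sep 17, 1997 − 10 days = Sep 7, 1997.
The notice of appeal is filed: Sep 7, 1997 − 45 days = Jul 24, 1997.

24 July 1997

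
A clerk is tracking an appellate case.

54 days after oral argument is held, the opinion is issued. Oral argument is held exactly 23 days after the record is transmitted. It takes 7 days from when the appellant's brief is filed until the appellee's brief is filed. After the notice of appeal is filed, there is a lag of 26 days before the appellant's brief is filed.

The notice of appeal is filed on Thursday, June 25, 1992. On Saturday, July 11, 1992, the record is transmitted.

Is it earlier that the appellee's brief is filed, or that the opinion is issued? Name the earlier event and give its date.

The notice of appeal is filed: Jun 25, 1992.
The appellant's brief is filed: Jun 25, 1992 + 26 days = Jul 21, 1992.
The appellee's brief is filed: Jul 21, 1992 + 7 days = Jul 28, 1992.
The record is transmitted: Jul 11, 1992.
Oral argument is held: Jul 11, 1992 + 23 days = Aug 3, 1992.
The opinion is issued: Aug 3, 1992 + 54 days = Sep 26, 1992.
Comparing: the appellee's brief is filed on Jul 28, 1992 vs the opinion is issued on Sep 26, 1992. Earlier: the appellee's brief is filed.

The appellee's brief is filed — Tuesday, July 28, 1992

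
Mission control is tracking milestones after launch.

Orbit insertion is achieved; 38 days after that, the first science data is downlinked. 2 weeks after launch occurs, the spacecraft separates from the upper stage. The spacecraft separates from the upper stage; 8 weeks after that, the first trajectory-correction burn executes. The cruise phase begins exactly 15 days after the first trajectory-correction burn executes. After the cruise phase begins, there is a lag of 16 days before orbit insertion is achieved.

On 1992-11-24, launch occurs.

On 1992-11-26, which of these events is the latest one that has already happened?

Launch occurs: Nov 24, 1992.
The spacecraft separates from the upper stage: Nov 24, 1992 + 2 weeks = Dec 8, 1992.
The first trajectory-correction burn executes: Dec 8, 1992 + 8 weeks = Feb 2, 1993.
The cruise phase begins: Feb 2, 1993 + 15 days = Feb 17, 1993.
Orbit insertion is achieved: Feb 17, 1993 + 16 days = Mar 5, 1993.
The first science data is downlinked: Mar 5, 1993 + 38 days = Apr 12, 1993.
Nov 26, 1992 falls between when launch occurs (Nov 24, 1992) and when the spacecraft separates from the upper stage (Dec 8, 1992).

Launch occurs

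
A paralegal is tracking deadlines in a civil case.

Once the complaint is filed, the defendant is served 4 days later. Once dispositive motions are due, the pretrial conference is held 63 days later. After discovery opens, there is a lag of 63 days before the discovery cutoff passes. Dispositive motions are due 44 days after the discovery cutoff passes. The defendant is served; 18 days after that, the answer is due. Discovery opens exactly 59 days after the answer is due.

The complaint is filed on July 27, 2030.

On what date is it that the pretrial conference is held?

The complaint is filed: Jul 27, 2030.
The defendant is served: Jul 27, 2030 + 4 days = Jul 31, 2030.
The answer is due: Jul 31, 2030 + 18 days = Aug 18, 2030.
Discovery opens: Aug 18, 2030 + 59 days = Oct 16, 2030.
The discovery cutoff passes: Oct 16, 2030 + 63 days = Dec 18, 2030.
Dispositive motions are due: Dec 18, 2030 + 44 days = Jan 31, 2031.
The pretrial conference is held: Jan 31, 2031 + 63 days = Apr 4, 2031.

April 4, 2031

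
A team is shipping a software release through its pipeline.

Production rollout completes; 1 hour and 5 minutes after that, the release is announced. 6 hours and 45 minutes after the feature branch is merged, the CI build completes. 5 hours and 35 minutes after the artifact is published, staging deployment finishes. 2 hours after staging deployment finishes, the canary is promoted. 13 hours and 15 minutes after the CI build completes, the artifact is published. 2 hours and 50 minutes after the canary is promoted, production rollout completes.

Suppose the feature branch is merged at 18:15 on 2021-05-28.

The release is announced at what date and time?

01:45 on 2021-05-30

The feature branch is merged: 18:15 May 28, 2021.
The CI build completes: 18:15 May 28, 2021 + 6h45m = 01:00 May 29, 2021.
The artifact is published: 01:00 May 29, 2021 + 13h15m = 14:15 May 29, 2021.
Staging deployment finishes: 14:15 May 29, 2021 + 5h35m = 19:50 May 29, 2021.
The canary is promoted: 19:50 May 29, 2021 + 2h = 21:50 May 29, 2021.
Production rollout completes: 21:50 May 29, 2021 + 2h50m = 00:40 May 30, 2021.
The release is announced: 00:40 May 30, 2021 + 1h05m = 01:45 May 30, 2021.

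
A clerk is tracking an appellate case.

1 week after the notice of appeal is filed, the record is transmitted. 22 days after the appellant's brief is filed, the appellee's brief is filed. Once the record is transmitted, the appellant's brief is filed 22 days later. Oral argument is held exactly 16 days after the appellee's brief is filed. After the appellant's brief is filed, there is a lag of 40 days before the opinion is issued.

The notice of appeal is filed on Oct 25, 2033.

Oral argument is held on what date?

The notice of appeal is filed: Oct 25, 2033.
The record is transmitted: Oct 25, 2033 + 1 week = Nov 1, 2033.
The appellant's brief is filed: Nov 1, 2033 + 22 days = Nov 23, 2033.
The appellee's brief is filed: Nov 23, 2033 + 22 days = Dec 15, 2033.
Oral argument is held: Dec 15, 2033 + 16 days = Dec 31, 2033.

Dec 31, 2033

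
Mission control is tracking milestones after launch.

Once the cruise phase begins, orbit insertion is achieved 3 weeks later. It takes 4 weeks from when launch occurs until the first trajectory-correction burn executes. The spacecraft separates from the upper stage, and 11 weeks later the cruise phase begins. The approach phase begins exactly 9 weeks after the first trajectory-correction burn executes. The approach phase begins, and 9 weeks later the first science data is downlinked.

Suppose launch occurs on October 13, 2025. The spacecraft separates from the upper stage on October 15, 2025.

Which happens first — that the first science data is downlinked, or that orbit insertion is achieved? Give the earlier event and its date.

Orbit insertion is achieved — January 21, 2026

Launch occurs: Oct 13, 2025.
The first trajectory-correction burn executes: Oct 13, 2025 + 4 weeks = Nov 10, 2025.
The approach phase begins: Nov 10, 2025 + 9 weeks = Jan 12, 2026.
The first science data is downlinked: Jan 12, 2026 + 9 weeks = Mar 16, 2026.
The spacecraft separates from the upper stage: Oct 15, 2025.
The cruise phase begins: Oct 15, 2025 + 11 weeks = Dec 31, 2025.
Orbit insertion is achieved: Dec 31, 2025 + 3 weeks = Jan 21, 2026.
Comparing: the first science data is downlinked on Mar 16, 2026 vs orbit insertion is achieved on Jan 21, 2026. Earlier: orbit insertion is achieved.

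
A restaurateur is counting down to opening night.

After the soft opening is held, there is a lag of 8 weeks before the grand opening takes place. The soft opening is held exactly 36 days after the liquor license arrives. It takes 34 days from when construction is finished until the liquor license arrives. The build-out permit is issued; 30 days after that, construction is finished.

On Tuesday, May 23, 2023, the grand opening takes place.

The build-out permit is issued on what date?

The grand opening takes place: May 23, 2023.
The soft opening is held: May 23, 2023 − 8 weeks = Mar 28, 2023.
The liquor license arrives: Mar 28, 2023 − 36 days = Feb 20, 2023.
Construction is finished: Feb 20, 2023 − 34 days = Jan 17, 2023.
The build-out permit is issued: Jan 17, 2023 − 30 days = Dec 18, 2022.

Sunday, December 18, 2022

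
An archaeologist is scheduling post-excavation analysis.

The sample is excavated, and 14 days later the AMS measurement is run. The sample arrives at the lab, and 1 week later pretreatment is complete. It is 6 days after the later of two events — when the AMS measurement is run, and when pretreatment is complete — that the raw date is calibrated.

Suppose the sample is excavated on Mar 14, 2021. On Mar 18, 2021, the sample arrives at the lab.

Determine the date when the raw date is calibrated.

The sample is excavated: Mar 14, 2021.
The AMS measurement is run: Mar 14, 2021 + 14 days = Mar 28, 2021.
The sample arrives at the lab: Mar 18, 2021.
Pretreatment is complete: Mar 18, 2021 + 1 week = Mar 25, 2021.
Both prerequisites met — the AMS measurement is run (Mar 28, 2021), pretreatment is complete (Mar 25, 2021); the later is Mar 28, 2021.
The raw date is calibrated: Mar 28, 2021 + 6 days = Apr 3, 2021.

Apr 3, 2021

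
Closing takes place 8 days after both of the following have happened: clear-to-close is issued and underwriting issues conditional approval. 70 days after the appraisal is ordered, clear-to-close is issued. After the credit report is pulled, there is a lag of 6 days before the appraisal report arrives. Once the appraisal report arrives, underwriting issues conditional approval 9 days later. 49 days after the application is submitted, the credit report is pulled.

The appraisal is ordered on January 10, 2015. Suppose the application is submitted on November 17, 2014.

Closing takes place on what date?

The appraisal is ordered: Jan 10, 2015.
Clear-to-close is issued: Jan 10, 2015 + 70 days = Mar 21, 2015.
The application is submitted: Nov 17, 2014.
The credit report is pulled: Nov 17, 2014 + 49 days = Jan 5, 2015.
The appraisal report arrives: Jan 5, 2015 + 6 days = Jan 11, 2015.
Underwriting issues conditional approval: Jan 11, 2015 + 9 days = Jan 20, 2015.
Both prerequisites met — clear-to-close is issued (Mar 21, 2015), underwriting issues conditional approval (Jan 20, 2015); the later is Mar 21, 2015.
Closing takes place: Mar 21, 2015 + 8 days = Mar 29, 2015.

March 29, 2015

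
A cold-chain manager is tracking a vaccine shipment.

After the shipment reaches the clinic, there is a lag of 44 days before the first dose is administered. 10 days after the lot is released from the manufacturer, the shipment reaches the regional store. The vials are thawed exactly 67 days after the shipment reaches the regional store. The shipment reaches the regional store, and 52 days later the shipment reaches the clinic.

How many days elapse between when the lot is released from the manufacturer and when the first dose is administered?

106 days

Causal path: the lot is released from the manufacturer → the shipment reaches the regional store → the shipment reaches the clinic → the first dose is administered.
Total delay along the path: 10 + 52 + 44 = 106 days.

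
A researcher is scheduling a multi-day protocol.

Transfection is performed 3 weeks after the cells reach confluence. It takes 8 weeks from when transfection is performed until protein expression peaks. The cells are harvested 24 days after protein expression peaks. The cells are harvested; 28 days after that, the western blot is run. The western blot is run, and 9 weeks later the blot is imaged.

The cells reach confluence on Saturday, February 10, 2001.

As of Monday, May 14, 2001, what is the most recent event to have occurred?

Protein expression peaks

The cells reach confluence: Feb 10, 2001.
Transfection is performed: Feb 10, 2001 + 3 weeks = Mar 3, 2001.
Protein expression peaks: Mar 3, 2001 + 8 weeks = Apr 28, 2001.
The cells are harvested: Apr 28, 2001 + 24 days = May 22, 2001.
The western blot is run: May 22, 2001 + 28 days = Jun 19, 2001.
The blot is imaged: Jun 19, 2001 + 9 weeks = Aug 21, 2001.
May 14, 2001 falls between when protein expression peaks (Apr 28, 2001) and when the cells are harvested (May 22, 2001).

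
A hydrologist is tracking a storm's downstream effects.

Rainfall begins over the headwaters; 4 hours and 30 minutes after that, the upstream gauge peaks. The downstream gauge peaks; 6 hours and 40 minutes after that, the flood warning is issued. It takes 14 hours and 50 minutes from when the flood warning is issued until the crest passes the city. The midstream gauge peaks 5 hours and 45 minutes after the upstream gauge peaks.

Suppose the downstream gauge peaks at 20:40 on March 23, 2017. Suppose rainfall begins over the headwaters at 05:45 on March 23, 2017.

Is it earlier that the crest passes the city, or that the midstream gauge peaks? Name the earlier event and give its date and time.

The midstream gauge peaks — 16:00 on March 23, 2017

The downstream gauge peaks: 20:40 Mar 23, 2017.
The flood warning is issued: 20:40 Mar 23, 2017 + 6h40m = 03:20 Mar 24, 2017.
The crest passes the city: 03:20 Mar 24, 2017 + 14h50m = 18:10 Mar 24, 2017.
Rainfall begins over the headwaters: 05:45 Mar 23, 2017.
The upstream gauge peaks: 05:45 Mar 23, 2017 + 4h30m = 10:15 Mar 23, 2017.
The midstream gauge peaks: 10:15 Mar 23, 2017 + 5h45m = 16:00 Mar 23, 2017.
Comparing: the crest passes the city at 18:10 Mar 24, 2017 vs the midstream gauge peaks at 16:00 Mar 23, 2017. Earlier: the midstream gauge peaks.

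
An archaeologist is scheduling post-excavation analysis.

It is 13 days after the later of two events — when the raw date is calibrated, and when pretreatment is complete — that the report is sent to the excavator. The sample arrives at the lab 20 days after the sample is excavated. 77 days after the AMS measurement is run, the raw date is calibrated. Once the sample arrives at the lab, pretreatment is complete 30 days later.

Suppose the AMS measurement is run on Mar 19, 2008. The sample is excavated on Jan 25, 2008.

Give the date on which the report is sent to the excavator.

Jun 17, 2008

The AMS measurement is run: Mar 19, 2008.
The raw date is calibrated: Mar 19, 2008 + 77 days = Jun 4, 2008.
The sample is excavated: Jan 25, 2008.
The sample arrives at the lab: Jan 25, 2008 + 20 days = Feb 14, 2008.
Pretreatment is complete: Feb 14, 2008 + 30 days = Mar 15, 2008.
Both prerequisites met — the raw date is calibrated (Jun 4, 2008), pretreatment is complete (Mar 15, 2008); the later is Jun 4, 2008.
The report is sent to the excavator: Jun 4, 2008 + 13 days = Jun 17, 2008.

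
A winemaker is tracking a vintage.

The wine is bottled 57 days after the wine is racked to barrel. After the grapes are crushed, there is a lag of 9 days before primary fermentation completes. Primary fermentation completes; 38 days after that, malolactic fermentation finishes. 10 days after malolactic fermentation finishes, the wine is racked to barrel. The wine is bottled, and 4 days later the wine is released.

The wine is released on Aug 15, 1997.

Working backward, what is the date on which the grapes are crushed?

The wine is released: Aug 15, 1997.
The wine is bottled: Aug 15, 1997 − 4 days = Aug 11, 1997.
The wine is racked to barrel: Aug 11, 1997 − 57 days = Jun 15, 1997.
Malolactic fermentation finishes: Jun 15, 1997 − 10 days = Jun 5, 1997.
Primary fermentation completes: Jun 5, 1997 − 38 days = Apr 28, 1997.
The grapes are crushed: Apr 28, 1997 − 9 days = Apr 19, 1997.

Apr 19, 1997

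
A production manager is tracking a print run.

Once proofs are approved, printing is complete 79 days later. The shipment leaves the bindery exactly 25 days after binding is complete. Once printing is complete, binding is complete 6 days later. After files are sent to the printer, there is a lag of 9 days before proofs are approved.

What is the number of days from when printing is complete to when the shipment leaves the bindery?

Causal path: printing is complete → binding is complete → the shipment leaves the bindery.
Total delay along the path: 6 + 25 = 31 days.

31 days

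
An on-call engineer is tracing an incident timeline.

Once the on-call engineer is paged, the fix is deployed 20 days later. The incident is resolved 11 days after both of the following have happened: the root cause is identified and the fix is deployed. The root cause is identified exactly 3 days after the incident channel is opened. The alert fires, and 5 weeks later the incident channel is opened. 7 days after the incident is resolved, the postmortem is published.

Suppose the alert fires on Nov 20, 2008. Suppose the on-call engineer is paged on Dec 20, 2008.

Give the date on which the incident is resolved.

The alert fires: Nov 20, 2008.
The incident channel is opened: Nov 20, 2008 + 5 weeks = Dec 25, 2008.
The root cause is identified: Dec 25, 2008 + 3 days = Dec 28, 2008.
The on-call engineer is paged: Dec 20, 2008.
The fix is deployed: Dec 20, 2008 + 20 days = Jan 9, 2009.
Both prerequisites met — the root cause is identified (Dec 28, 2008), the fix is deployed (Jan 9, 2009); the later is Jan 9, 2009.
The incident is resolved: Jan 9, 2009 + 11 days = Jan 20, 2009.

Jan 20, 2009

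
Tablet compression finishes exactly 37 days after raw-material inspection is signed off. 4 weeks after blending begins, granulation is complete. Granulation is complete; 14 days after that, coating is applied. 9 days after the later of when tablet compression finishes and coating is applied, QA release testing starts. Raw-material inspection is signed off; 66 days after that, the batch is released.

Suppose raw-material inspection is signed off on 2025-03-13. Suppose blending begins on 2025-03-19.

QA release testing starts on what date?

2025-05-09

Raw-material inspection is signed off: Mar 13, 2025.
Tablet compression finishes: Mar 13, 2025 + 37 days = Apr 19, 2025.
Blending begins: Mar 19, 2025.
Granulation is complete: Mar 19, 2025 + 4 weeks = Apr 16, 2025.
Coating is applied: Apr 16, 2025 + 14 days = Apr 30, 2025.
Both prerequisites met — tablet compression finishes (Apr 19, 2025), coating is applied (Apr 30, 2025); the later is Apr 30, 2025.
QA release testing starts: Apr 30, 2025 + 9 days = May 9, 2025.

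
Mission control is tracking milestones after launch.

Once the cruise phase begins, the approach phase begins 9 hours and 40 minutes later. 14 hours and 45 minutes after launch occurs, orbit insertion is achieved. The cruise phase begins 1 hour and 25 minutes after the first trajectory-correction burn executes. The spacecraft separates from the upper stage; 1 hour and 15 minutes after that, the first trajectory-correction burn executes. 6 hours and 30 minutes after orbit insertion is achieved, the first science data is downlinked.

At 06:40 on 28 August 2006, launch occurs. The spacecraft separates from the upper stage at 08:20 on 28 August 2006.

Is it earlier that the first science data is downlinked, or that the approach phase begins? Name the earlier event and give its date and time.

The approach phase begins — 20:40 on 28 August 2006

Launch occurs: 06:40 Aug 28, 2006.
Orbit insertion is achieved: 06:40 Aug 28, 2006 + 14h45m = 21:25 Aug 28, 2006.
The first science data is downlinked: 21:25 Aug 28, 2006 + 6h30m = 03:55 Aug 29, 2006.
The spacecraft separates from the upper stage: 08:20 Aug 28, 2006.
The first trajectory-correction burn executes: 08:20 Aug 28, 2006 + 1h15m = 09:35 Aug 28, 2006.
The cruise phase begins: 09:35 Aug 28, 2006 + 1h25m = 11:00 Aug 28, 2006.
The approach phase begins: 11:00 Aug 28, 2006 + 9h40m = 20:40 Aug 28, 2006.
Comparing: the first science data is downlinked at 03:55 Aug 29, 2006 vs the approach phase begins at 20:40 Aug 28, 2006. Earlier: the approach phase begins.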